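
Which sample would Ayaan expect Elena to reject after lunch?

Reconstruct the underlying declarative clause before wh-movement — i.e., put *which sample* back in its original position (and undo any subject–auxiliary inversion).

'which sample' functions as the direct object of 'reject'. It moves to the left edge, and the trace sits right after 'reject':
Which sample would Ayaan expect Elena to reject ___ after lunch?

Ayaan would expect Elena to reject which sample after lunch.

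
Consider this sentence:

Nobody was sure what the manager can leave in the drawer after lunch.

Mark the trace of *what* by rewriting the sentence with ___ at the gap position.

Underlying clause: The manager can leave what in the drawer after lunch.
'what' is the direct object of 'leave'. The gap is right after 'leave'.

Nobody was sure what the manager can leave ___ in the drawer after lunch.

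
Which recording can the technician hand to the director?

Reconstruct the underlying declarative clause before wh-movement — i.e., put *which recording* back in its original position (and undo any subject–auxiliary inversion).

'which recording' is the direct object of 'hand'. It moves to the left edge, and the trace sits right after 'hand':
Which recording can the technician hand ___ to the director?

The technician can hand which recording to the director.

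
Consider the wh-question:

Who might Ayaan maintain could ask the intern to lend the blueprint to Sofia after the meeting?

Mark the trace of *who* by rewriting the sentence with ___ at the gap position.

Who might Ayaan maintain ___ could ask the intern to lend the blueprint to Sofia after the meeting?

In situ: Ayaan might maintain who could ask the intern to lend the blueprint to Sofia after the meeting.
'who' functions as the subject of the clause embedded under 'maintain'. The gap is right after 'maintain'.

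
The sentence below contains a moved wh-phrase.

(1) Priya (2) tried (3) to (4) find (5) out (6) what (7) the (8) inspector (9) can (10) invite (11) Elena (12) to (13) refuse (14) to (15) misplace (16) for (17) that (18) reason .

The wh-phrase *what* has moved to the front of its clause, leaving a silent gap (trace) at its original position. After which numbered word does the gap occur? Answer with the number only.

15

Pre-movement form: The inspector can invite Elena to refuse to misplace what for that reason.
'what' functions as the direct object of 'misplace'. It moves to the left edge, and the trace sits right after 'misplace':
Priya tried to find out what the inspector can invite Elena to refuse to misplace ___ for that reason.
'misplace' is word 15.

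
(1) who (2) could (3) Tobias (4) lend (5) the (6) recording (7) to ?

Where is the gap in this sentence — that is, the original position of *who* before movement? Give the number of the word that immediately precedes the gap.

7

In situ: Tobias could lend the recording to who.
The filler 'who' is interpreted as the object of the preposition 'to' (recipient of 'lend'). It moves to the left edge, and the trace sits right after 'to':
Who could Tobias lend the recording to ___?
'to' is word 7.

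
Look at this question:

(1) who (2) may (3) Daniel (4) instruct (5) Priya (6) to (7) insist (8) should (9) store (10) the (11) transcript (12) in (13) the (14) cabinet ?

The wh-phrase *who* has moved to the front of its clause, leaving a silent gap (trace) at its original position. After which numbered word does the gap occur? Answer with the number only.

Pre-movement form: Daniel may instruct Priya to insist who should store the transcript in the cabinet.
'who' functions as the subject of the clause embedded under 'insist'. Fronting leaves a gap immediately after 'insist':
Who may Daniel instruct Priya to insist ___ should store the transcript in the cabinet?
'insist' is word 7.

7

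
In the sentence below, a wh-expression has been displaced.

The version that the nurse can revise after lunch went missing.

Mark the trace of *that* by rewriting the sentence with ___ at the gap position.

The version that the nurse can revise ___ after lunch went missing.

'that' functions as the direct object of 'revise'. The gap is right after 'revise'.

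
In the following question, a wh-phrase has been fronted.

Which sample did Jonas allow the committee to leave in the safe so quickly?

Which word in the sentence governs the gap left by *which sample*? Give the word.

Before movement: Jonas did allow the committee to leave which sample in the safe so quickly.
The filler 'which sample' is interpreted as the direct object of 'leave'. Fronting leaves a gap immediately after 'leave':
Which sample did Jonas allow the committee to leave ___ in the safe so quickly?

leave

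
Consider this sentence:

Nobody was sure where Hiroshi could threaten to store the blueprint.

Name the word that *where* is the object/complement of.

store

Pre-movement form: Hiroshi could threaten to store the blueprint where.
The filler 'where' is interpreted as the locative complement of 'store'. Wh-movement fronts it, leaving a gap right after 'blueprint':
Nobody was sure where Hiroshi could threaten to store the blueprint ___.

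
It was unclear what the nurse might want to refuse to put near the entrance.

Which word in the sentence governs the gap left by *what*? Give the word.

put

Before movement: The nurse might want to refuse to put what near the entrance.
'what' functions as the direct object of 'put'. It moves to the left edge, and the trace sits right after 'put':
It was unclear what the nurse might want to refuse to put ___ near the entrance.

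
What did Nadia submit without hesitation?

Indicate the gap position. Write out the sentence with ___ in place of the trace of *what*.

Before movement: Nadia did submit what without hesitation.
'what' is the direct object of 'submit'. The gap is right after 'submit'.

What did Nadia submit ___ without hesitation?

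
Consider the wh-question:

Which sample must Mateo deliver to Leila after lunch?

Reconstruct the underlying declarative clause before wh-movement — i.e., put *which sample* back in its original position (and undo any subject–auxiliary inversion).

Mateo must deliver which sample to Leila after lunch.

The filler 'which sample' is interpreted as the direct object of 'deliver'. It moves to the left edge, and the trace sits right after 'deliver':
Which sample must Mateo deliver ___ to Leila after lunch?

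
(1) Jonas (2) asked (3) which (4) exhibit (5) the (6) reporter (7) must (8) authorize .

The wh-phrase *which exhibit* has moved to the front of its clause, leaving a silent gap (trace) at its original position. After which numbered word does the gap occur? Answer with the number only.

In situ: The reporter must authorize which exhibit.
The filler 'which exhibit' is interpreted as the direct object of 'authorize'. Fronting leaves a gap immediately after 'authorize':
Jonas asked which exhibit the reporter must authorize ___.
'authorize' is word 8.

8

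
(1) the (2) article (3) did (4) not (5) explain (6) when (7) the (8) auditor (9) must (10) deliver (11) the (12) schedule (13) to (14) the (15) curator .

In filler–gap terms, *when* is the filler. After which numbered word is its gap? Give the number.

15

Underlying clause: The auditor must deliver the schedule to the curator when.
'when' is the temporal adjunct. Fronting leaves a gap immediately after 'curator':
The article did not explain when the auditor must deliver the schedule to the curator ___.
'curator' is word 15.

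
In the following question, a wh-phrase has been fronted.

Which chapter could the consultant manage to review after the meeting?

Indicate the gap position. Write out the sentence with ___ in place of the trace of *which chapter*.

Which chapter could the consultant manage to review ___ after the meeting?

Pre-movement form: The consultant could manage to review which chapter after the meeting.
'which chapter' functions as the direct object of 'review'. The gap is right after 'review'.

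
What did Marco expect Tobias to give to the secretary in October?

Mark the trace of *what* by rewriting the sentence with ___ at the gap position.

What did Marco expect Tobias to give ___ to the secretary in October?

Pre-movement form: Marco did expect Tobias to give what to the secretary in October.
'what' is the direct object of 'give'. The gap is right after 'give'.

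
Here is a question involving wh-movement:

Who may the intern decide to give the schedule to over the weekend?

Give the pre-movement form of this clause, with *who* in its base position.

The intern may decide to give the schedule to who over the weekend.

'who' functions as the object of the preposition 'to' (recipient of 'give'). Wh-movement fronts it, leaving a gap right after 'to':
Who may the intern decide to give the schedule to ___ over the weekend?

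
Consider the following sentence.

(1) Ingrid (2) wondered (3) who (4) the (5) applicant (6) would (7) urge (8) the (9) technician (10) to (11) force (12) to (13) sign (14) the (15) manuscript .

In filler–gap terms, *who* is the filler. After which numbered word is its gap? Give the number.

11

Underlying clause: The applicant would urge the technician to force who to sign the manuscript.
'who' functions as the direct object of 'force'. Fronting leaves a gap immediately after 'force':
Ingrid wondered who the applicant would urge the technician to force ___ to sign the manuscript.
'force' is word 11.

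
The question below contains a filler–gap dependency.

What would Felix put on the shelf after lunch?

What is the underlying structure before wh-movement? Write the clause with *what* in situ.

'what' is the direct object of 'put'. Fronting leaves a gap immediately after 'put':
What would Felix put ___ on the shelf after lunch?

Felix would put what on the shelf after lunch.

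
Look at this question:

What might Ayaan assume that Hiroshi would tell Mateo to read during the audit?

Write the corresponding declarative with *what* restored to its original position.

Ayaan might assume that Hiroshi would tell Mateo to read what during the audit.

The filler 'what' is interpreted as the direct object of 'read'. Fronting leaves a gap immediately after 'read':
What might Ayaan assume that Hiroshi would tell Mateo to read ___ during the audit?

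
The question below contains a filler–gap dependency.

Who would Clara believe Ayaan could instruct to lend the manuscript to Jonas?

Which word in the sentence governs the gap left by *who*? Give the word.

instruct

Pre-movement form: Clara would believe Ayaan could instruct who to lend the manuscript to Jonas.
'who' functions as the direct object of 'instruct'. Fronting leaves a gap immediately after 'instruct':
Who would Clara believe Ayaan could instruct ___ to lend the manuscript to Jonas?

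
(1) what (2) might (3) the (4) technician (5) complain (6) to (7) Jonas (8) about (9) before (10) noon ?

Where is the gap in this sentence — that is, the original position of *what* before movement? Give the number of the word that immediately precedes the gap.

In situ: The technician might complain to Jonas about what before noon.
'what' functions as the object of the preposition 'about'. Wh-movement fronts it, leaving a gap right after 'about':
What might the technician complain to Jonas about ___ before noon?
'about' is word 8.

8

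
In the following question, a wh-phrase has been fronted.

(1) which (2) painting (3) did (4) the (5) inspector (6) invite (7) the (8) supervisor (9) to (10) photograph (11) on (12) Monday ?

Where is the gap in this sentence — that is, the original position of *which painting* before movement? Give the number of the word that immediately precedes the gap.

10

Before movement: The inspector did invite the supervisor to photograph which painting on Monday.
'which painting' functions as the direct object of 'photograph'. It moves to the left edge, and the trace sits right after 'photograph':
Which painting did the inspector invite the supervisor to photograph ___ on Monday?
'photograph' is word 10.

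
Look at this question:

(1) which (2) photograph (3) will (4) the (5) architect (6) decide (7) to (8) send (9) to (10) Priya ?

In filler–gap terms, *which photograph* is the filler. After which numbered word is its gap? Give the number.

Underlying clause: The architect will decide to send which photograph to Priya.
'which photograph' is the direct object of 'send'. Wh-movement fronts it, leaving a gap right after 'send':
Which photograph will the architect decide to send ___ to Priya?
'send' is word 8.

8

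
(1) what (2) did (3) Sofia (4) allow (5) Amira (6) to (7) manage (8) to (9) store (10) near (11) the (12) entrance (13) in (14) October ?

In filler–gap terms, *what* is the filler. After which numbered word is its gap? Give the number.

9

Underlying clause: Sofia did allow Amira to manage to store what near the entrance in October.
'what' functions as the direct object of 'store'. It moves to the left edge, and the trace sits right after 'store':
What did Sofia allow Amira to manage to store ___ near the entrance in October?
'store' is word 9.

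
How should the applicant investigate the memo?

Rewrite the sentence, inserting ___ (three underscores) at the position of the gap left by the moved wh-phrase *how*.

How should the applicant investigate the memo ___?

Pre-movement form: The applicant should investigate the memo how.
The filler 'how' is interpreted as the manner adjunct. The gap is right after 'memo'.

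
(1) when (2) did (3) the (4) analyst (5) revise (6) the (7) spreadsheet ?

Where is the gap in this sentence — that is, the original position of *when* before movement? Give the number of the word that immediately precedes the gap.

7

In situ: The analyst did revise the spreadsheet when.
'when' is the temporal adjunct. It moves to the left edge, and the trace sits right after 'spreadsheet':
When did the analyst revise the spreadsheet ___?
'spreadsheet' is word 7.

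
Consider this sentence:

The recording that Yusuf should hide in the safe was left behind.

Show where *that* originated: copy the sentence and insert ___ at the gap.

The recording that Yusuf should hide ___ in the safe was left behind.

The filler 'that' is interpreted as the direct object of 'hide'. The gap is right after 'hide'.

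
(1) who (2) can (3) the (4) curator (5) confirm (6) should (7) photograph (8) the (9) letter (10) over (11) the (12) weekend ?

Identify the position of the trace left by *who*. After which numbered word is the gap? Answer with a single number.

5

In situ: The curator can confirm who should photograph the letter over the weekend.
'who' is the subject of the clause embedded under 'confirm'. It moves to the left edge, and the trace sits right after 'confirm':
Who can the curator confirm ___ should photograph the letter over the weekend?
'confirm' is word 5.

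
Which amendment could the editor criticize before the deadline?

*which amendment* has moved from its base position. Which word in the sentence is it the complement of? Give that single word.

criticize

Underlying clause: The editor could criticize which amendment before the deadline.
The filler 'which amendment' is interpreted as the direct object of 'criticize'. Wh-movement fronts it, leaving a gap right after 'criticize':
Which amendment could the editor criticize ___ before the deadline?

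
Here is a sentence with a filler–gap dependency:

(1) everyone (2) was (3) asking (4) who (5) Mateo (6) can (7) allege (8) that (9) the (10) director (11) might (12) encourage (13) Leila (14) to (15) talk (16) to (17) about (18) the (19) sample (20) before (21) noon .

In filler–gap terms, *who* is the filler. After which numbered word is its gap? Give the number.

Underlying clause: Mateo can allege that the director might encourage Leila to talk to who about the sample before noon.
'who' functions as the object of the preposition 'to'. It moves to the left edge, and the trace sits right after 'to':
Everyone was asking who Mateo can allege that the director might encourage Leila to talk to ___ about the sample before noon.
'to' is word 16.

16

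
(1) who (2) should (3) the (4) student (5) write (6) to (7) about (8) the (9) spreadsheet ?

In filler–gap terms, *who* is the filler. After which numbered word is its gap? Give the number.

In situ: The student should write to who about the spreadsheet.
The filler 'who' is interpreted as the object of the preposition 'to'. Fronting leaves a gap immediately after 'to':
Who should the student write to ___ about the spreadsheet?
'to' is word 6.

6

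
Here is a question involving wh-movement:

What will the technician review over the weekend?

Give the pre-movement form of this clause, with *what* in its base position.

The filler 'what' is interpreted as the direct object of 'review'. Wh-movement fronts it, leaving a gap right after 'review':
What will the technician review ___ over the weekend?

The technician will review what over the weekend.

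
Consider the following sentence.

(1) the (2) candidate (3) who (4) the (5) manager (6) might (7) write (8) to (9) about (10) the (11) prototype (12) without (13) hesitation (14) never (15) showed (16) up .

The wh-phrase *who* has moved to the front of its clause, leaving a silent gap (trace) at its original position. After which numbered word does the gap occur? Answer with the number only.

'who' is the object of the preposition 'to'. Fronting leaves a gap immediately after 'to':
The candidate who the manager might write to ___ about the prototype without hesitation never showed up.
'to' is word 8.

8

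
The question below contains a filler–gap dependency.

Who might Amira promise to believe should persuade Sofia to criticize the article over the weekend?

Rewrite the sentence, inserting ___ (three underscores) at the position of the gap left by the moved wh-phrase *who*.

Who might Amira promise to believe ___ should persuade Sofia to criticize the article over the weekend?

In situ: Amira might promise to believe who should persuade Sofia to criticize the article over the weekend.
'who' functions as the subject of the clause embedded under 'believe'. The gap is right after 'believe'.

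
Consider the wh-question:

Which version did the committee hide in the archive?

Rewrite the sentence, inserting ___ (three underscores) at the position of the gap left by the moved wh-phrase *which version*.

Which version did the committee hide ___ in the archive?

Before movement: The committee did hide which version in the archive.
'which version' functions as the direct object of 'hide'. The gap is right after 'hide'.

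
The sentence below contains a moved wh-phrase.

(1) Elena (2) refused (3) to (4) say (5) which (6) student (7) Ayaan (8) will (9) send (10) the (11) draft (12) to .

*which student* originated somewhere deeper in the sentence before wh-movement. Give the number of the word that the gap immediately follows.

In situ: Ayaan will send the draft to which student.
'which student' functions as the object of the preposition 'to' (recipient of 'send'). It moves to the left edge, and the trace sits right after 'to':
Elena refused to say which student Ayaan will send the draft to ___.
'to' is word 12.

12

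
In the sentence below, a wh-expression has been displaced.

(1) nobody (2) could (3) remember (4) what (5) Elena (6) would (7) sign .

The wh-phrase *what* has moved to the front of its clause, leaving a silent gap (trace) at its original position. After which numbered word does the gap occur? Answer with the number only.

In situ: Elena would sign what.
'what' functions as the direct object of 'sign'. Fronting leaves a gap immediately after 'sign':
Nobody could remember what Elena would sign ___.
'sign' is word 7.

7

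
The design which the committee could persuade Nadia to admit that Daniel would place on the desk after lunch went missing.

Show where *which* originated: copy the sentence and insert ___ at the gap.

The filler 'which' is interpreted as the direct object of 'place'. The gap is right after 'place'.

The design which the committee could persuade Nadia to admit that Daniel would place ___ on the desk after lunch went missing.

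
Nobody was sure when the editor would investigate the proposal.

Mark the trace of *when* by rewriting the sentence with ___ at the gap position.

In situ: The editor would investigate the proposal when.
'when' functions as the temporal adjunct. The gap is right after 'proposal'.

Nobody was sure when the editor would investigate the proposal ___.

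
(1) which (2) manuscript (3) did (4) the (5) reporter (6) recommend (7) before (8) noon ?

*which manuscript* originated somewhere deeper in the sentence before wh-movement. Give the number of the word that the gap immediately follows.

6

In situ: The reporter did recommend which manuscript before noon.
'which manuscript' functions as the direct object of 'recommend'. It moves to the left edge, and the trace sits right after 'recommend':
Which manuscript did the reporter recommend ___ before noon?
'recommend' is word 6.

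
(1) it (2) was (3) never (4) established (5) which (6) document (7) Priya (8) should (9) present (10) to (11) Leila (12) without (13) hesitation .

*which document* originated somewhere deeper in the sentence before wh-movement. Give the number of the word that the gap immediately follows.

Underlying clause: Priya should present which document to Leila without hesitation.
'which document' is the direct object of 'present'. Wh-movement fronts it, leaving a gap right after 'present':
It was never established which document Priya should present ___ to Leila without hesitation.
'present' is word 9.

9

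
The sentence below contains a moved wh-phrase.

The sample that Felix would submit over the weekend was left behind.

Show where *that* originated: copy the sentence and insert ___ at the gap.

The sample that Felix would submit ___ over the weekend was left behind.

'that' is the direct object of 'submit'. The gap is right after 'submit'.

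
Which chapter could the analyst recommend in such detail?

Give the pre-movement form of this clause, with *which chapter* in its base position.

The analyst could recommend which chapter in such detail.

The filler 'which chapter' is interpreted as the direct object of 'recommend'. Fronting leaves a gap immediately after 'recommend':
Which chapter could the analyst recommend ___ in such detail?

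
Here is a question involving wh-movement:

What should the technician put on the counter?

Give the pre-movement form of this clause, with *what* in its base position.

The technician should put what on the counter.

'what' functions as the direct object of 'put'. It moves to the left edge, and the trace sits right after 'put':
What should the technician put ___ on the counter?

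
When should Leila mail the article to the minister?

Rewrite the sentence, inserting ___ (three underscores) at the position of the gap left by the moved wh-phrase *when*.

When should Leila mail the article to the minister ___?

Underlying clause: Leila should mail the article to the minister when.
'when' functions as the temporal adjunct. The gap is right after 'minister'.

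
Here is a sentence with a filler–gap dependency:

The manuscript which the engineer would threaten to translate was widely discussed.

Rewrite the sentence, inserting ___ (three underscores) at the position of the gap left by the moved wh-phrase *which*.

The manuscript which the engineer would threaten to translate ___ was widely discussed.

'which' functions as the direct object of 'translate'. The gap is right after 'translate'.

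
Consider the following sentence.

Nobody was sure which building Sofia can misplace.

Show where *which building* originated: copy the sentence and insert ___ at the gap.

Nobody was sure which building Sofia can misplace ___.

Pre-movement form: Sofia can misplace which building.
The filler 'which building' is interpreted as the direct object of 'misplace'. The gap is right after 'misplace'.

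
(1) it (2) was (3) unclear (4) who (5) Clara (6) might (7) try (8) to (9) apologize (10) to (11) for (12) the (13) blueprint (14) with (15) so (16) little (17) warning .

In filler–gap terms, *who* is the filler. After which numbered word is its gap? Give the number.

Before movement: Clara might try to apologize to who for the blueprint with so little warning.
'who' is the object of the preposition 'to'. Fronting leaves a gap immediately after 'to':
It was unclear who Clara might try to apologize to ___ for the blueprint with so little warning.
'to' is word 10.

10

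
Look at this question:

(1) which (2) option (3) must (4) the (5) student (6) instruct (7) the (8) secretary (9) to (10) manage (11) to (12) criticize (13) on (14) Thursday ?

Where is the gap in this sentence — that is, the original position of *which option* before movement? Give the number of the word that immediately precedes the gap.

Underlying clause: The student must instruct the secretary to manage to criticize which option on Thursday.
'which option' functions as the direct object of 'criticize'. Wh-movement fronts it, leaving a gap right after 'criticize':
Which option must the student instruct the secretary to manage to criticize ___ on Thursday?
'criticize' is word 12.

12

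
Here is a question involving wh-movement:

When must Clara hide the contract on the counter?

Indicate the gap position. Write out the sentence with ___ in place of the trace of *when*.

When must Clara hide the contract on the counter ___?

Pre-movement form: Clara must hide the contract on the counter when.
'when' is the temporal adjunct. The gap is right after 'counter'.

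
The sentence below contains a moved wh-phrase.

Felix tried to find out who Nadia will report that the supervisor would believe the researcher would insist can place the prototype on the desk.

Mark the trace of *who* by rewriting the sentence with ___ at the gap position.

Pre-movement form: Nadia will report that the supervisor would believe the researcher would insist who can place the prototype on the desk.
The filler 'who' is interpreted as the subject of the clause embedded under 'insist'. The gap is right after 'insist'.

Felix tried to find out who Nadia will report that the supervisor would believe the researcher would insist ___ can place the prototype on the desk.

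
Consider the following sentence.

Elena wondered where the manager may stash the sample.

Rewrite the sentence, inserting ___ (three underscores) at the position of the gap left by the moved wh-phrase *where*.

Elena wondered where the manager may stash the sample ___.

Before movement: The manager may stash the sample where.
'where' is the locative complement of 'stash'. The gap is right after 'sample'.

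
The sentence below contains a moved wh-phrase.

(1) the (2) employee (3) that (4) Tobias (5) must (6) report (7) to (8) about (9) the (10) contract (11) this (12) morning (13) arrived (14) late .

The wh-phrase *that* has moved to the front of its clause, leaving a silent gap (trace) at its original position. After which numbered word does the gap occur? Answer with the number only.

'that' functions as the object of the preposition 'to'. It moves to the left edge, and the trace sits right after 'to':
The employee that Tobias must report to ___ about the contract this morning arrived late.
'to' is word 7.

7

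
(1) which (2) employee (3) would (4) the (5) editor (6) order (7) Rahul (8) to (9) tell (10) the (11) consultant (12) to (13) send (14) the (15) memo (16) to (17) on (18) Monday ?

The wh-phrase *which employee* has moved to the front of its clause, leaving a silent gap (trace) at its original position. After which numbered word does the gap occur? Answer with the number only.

Before movement: The editor would order Rahul to tell the consultant to send the memo to which employee on Monday.
'which employee' functions as the object of the preposition 'to' (recipient of 'send'). It moves to the left edge, and the trace sits right after 'to':
Which employee would the editor order Rahul to tell the consultant to send the memo to ___ on Monday?
'to' is word 16.

16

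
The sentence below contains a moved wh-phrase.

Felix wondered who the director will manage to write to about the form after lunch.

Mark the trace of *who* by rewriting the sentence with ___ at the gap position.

Underlying clause: The director will manage to write to who about the form after lunch.
'who' functions as the object of the preposition 'to'. The gap is right after 'to'.

Felix wondered who the director will manage to write to ___ about the form after lunch.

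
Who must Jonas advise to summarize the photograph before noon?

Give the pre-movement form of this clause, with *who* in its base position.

Jonas must advise who to summarize the photograph before noon.

The filler 'who' is interpreted as the direct object of 'advise'. It moves to the left edge, and the trace sits right after 'advise':
Who must Jonas advise ___ to summarize the photograph before noon?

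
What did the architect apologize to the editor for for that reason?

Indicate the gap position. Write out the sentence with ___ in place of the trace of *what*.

What did the architect apologize to the editor for ___ for that reason?

Underlying clause: The architect did apologize to the editor for what for that reason.
The filler 'what' is interpreted as the object of the preposition 'for'. The gap is right after 'for'.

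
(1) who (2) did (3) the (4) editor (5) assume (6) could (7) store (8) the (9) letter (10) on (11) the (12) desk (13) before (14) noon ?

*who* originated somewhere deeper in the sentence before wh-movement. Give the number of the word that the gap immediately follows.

Pre-movement form: The editor did assume who could store the letter on the desk before noon.
'who' is the subject of the clause embedded under 'assume'. Wh-movement fronts it, leaving a gap right after 'assume':
Who did the editor assume ___ could store the letter on the desk before noon?
'assume' is word 5.

5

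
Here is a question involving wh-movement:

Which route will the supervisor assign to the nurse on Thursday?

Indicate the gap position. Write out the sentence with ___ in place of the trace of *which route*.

Which route will the supervisor assign ___ to the nurse on Thursday?

Before movement: The supervisor will assign which route to the nurse on Thursday.
'which route' functions as the direct object of 'assign'. The gap is right after 'assign'.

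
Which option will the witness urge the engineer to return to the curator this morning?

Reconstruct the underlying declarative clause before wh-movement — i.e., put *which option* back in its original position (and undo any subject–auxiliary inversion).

'which option' is the direct object of 'return'. Fronting leaves a gap immediately after 'return':
Which option will the witness urge the engineer to return ___ to the curator this morning?

The witness will urge the engineer to return which option to the curator this morning.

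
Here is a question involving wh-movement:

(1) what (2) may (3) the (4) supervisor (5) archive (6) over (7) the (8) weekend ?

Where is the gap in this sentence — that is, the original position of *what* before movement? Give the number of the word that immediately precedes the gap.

5

Pre-movement form: The supervisor may archive what over the weekend.
The filler 'what' is interpreted as the direct object of 'archive'. It moves to the left edge, and the trace sits right after 'archive':
What may the supervisor archive ___ over the weekend?
'archive' is word 5.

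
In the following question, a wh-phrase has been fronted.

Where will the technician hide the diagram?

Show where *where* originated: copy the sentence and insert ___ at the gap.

Before movement: The technician will hide the diagram where.
'where' is the locative complement of 'hide'. The gap is right after 'diagram'.

Where will the technician hide the diagram ___?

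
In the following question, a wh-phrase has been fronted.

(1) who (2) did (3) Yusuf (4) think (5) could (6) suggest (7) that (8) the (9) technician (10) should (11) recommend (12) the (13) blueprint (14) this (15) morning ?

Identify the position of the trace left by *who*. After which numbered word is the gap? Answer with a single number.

4

In situ: Yusuf did think who could suggest that the technician should recommend the blueprint this morning.
'who' is the subject of the clause embedded under 'think'. Fronting leaves a gap immediately after 'think':
Who did Yusuf think ___ could suggest that the technician should recommend the blueprint this morning?
'think' is word 4.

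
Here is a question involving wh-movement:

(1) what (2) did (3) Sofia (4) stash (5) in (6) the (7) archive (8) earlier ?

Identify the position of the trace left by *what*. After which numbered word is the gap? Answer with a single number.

4

Pre-movement form: Sofia did stash what in the archive earlier.
'what' is the direct object of 'stash'. Wh-movement fronts it, leaving a gap right after 'stash':
What did Sofia stash ___ in the archive earlier?
'stash' is word 4.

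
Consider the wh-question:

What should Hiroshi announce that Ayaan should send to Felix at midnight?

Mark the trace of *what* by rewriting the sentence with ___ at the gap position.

What should Hiroshi announce that Ayaan should send ___ to Felix at midnight?

In situ: Hiroshi should announce that Ayaan should send what to Felix at midnight.
'what' is the direct object of 'send'. The gap is right after 'send'.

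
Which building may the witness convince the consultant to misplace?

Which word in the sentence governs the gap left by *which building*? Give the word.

misplace

In situ: The witness may convince the consultant to misplace which building.
'which building' is the direct object of 'misplace'. It moves to the left edge, and the trace sits right after 'misplace':
Which building may the witness convince the consultant to misplace ___?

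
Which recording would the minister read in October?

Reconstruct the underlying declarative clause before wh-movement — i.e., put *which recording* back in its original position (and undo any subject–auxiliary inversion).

The filler 'which recording' is interpreted as the direct object of 'read'. Fronting leaves a gap immediately after 'read':
Which recording would the minister read ___ in October?

The minister would read which recording in October.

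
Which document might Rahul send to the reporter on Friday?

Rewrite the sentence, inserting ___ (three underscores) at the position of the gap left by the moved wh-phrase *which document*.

Pre-movement form: Rahul might send which document to the reporter on Friday.
'which document' functions as the direct object of 'send'. The gap is right after 'send'.

Which document might Rahul send ___ to the reporter on Friday?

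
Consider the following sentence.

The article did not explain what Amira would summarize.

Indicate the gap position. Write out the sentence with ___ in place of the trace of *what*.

The article did not explain what Amira would summarize ___.

In situ: Amira would summarize what.
'what' is the direct object of 'summarize'. The gap is right after 'summarize'.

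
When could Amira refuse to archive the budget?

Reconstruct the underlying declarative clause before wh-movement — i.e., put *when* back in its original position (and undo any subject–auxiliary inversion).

Amira could refuse to archive the budget when.

'when' is the temporal adjunct. Wh-movement fronts it, leaving a gap right after 'budget':
When could Amira refuse to archive the budget ___?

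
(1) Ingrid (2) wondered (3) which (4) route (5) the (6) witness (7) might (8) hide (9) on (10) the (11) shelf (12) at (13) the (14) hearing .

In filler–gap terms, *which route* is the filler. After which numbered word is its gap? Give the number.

8

In situ: The witness might hide which route on the shelf at the hearing.
The filler 'which route' is interpreted as the direct object of 'hide'. It moves to the left edge, and the trace sits right after 'hide':
Ingrid wondered which route the witness might hide ___ on the shelf at the hearing.
'hide' is word 8.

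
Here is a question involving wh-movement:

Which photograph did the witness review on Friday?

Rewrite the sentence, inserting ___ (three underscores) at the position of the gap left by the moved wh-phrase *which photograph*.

Before movement: The witness did review which photograph on Friday.
'which photograph' is the direct object of 'review'. The gap is right after 'review'.

Which photograph did the witness review ___ on Friday?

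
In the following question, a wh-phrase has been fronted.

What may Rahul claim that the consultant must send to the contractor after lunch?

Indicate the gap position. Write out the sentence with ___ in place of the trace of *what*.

Underlying clause: Rahul may claim that the consultant must send what to the contractor after lunch.
The filler 'what' is interpreted as the direct object of 'send'. The gap is right after 'send'.

What may Rahul claim that the consultant must send ___ to the contractor after lunch?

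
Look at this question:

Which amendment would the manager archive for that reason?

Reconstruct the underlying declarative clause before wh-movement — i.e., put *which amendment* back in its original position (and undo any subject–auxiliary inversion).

'which amendment' functions as the direct object of 'archive'. Fronting leaves a gap immediately after 'archive':
Which amendment would the manager archive ___ for that reason?

The manager would archive which amendment for that reason.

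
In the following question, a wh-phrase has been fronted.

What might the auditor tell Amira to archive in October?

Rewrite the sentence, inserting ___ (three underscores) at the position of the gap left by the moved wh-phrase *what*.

What might the auditor tell Amira to archive ___ in October?

Before movement: The auditor might tell Amira to archive what in October.
The filler 'what' is interpreted as the direct object of 'archive'. The gap is right after 'archive'.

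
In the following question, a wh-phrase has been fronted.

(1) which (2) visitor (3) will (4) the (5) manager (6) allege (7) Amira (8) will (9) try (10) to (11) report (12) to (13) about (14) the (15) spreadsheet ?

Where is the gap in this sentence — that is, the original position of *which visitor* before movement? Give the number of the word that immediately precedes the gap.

12

Before movement: The manager will allege Amira will try to report to which visitor about the spreadsheet.
'which visitor' is the object of the preposition 'to'. Fronting leaves a gap immediately after 'to':
Which visitor will the manager allege Amira will try to report to ___ about the spreadsheet?
'to' is word 12.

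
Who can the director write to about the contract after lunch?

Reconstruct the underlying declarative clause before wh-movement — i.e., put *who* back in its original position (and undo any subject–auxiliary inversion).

'who' functions as the object of the preposition 'to'. Wh-movement fronts it, leaving a gap right after 'to':
Who can the director write to ___ about the contract after lunch?

The director can write to who about the contract after lunch.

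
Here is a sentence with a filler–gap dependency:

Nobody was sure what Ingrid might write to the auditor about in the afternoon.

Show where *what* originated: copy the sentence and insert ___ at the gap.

Nobody was sure what Ingrid might write to the auditor about ___ in the afternoon.

Underlying clause: Ingrid might write to the auditor about what in the afternoon.
The filler 'what' is interpreted as the object of the preposition 'about'. The gap is right after 'about'.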